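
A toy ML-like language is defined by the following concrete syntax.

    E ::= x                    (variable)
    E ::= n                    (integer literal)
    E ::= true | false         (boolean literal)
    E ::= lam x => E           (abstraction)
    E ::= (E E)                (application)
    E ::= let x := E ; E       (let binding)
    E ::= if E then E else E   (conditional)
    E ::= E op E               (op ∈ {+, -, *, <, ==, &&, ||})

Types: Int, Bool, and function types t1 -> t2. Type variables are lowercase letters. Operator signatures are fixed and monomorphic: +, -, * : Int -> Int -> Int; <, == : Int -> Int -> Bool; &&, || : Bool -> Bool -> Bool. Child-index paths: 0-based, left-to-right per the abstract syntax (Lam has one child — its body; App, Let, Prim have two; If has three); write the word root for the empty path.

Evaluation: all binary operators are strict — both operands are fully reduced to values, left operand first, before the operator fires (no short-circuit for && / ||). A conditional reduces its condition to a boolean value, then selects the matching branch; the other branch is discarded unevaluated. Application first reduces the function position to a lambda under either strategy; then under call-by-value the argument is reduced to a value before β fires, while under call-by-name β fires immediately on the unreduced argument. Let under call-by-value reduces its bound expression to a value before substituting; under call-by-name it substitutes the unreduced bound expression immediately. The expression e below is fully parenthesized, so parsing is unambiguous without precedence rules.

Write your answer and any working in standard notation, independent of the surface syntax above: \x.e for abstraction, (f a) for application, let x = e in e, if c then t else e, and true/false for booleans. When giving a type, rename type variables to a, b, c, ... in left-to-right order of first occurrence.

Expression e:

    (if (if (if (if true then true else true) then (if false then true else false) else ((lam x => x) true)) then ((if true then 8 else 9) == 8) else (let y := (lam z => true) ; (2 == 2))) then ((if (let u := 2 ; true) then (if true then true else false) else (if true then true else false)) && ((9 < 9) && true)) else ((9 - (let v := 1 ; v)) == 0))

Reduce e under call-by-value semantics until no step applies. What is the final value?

Trace:
step 0: (if (if (if (if true then true else true) then (if false then true else false) else ((\x.x) true)) then ((if true then 8 else 9) == 8) else (let y = (\z.true) in (2 == 2))) then ((if (let u = 2 in true) then (if true then true else false) else (if true then true else false)) && ((9 < 9) && true)) else ((9 - (let v = 1 in v)) == 0))
step 1: [if@0.0.0] (if (if (if true then (if false then true else false) else ((\x.x) true)) then ((if true then 8 else 9) == 8) else (let y = (\z.true) in (2 == 2))) then ((if (let u = 2 in true) then (if true then true else false) else (if true then true else false)) && ((9 < 9) && true)) else ((9 - (let v = 1 in v)) == 0))
step 2: [if@0.0] (if (if (if false then true else false) then ((if true then 8 else 9) == 8) else (let y = (\z.true) in (2 == 2))) then ((if (let u = 2 in true) then (if true then true else false) else (if true then true else false)) && ((9 < 9) && true)) else ((9 - (let v = 1 in v)) == 0))
step 3: [if@0.0] (if (if false then ((if true then 8 else 9) == 8) else (let y = (\z.true) in (2 == 2))) then ((if (let u = 2 in true) then (if true then true else false) else (if true then true else false)) && ((9 < 9) && true)) else ((9 - (let v = 1 in v)) == 0))
step 4: [if@0] (if (let y = (\z.true) in (2 == 2)) then ((if (let u = 2 in true) then (if true then true else false) else (if true then true else false)) && ((9 < 9) && true)) else ((9 - (let v = 1 in v)) == 0))
step 5: [let@0] (if (2 == 2) then ((if (let u = 2 in true) then (if true then true else false) else (if true then true else false)) && ((9 < 9) && true)) else ((9 - (let v = 1 in v)) == 0))
step 6: [delta@0] (if true then ((if (let u = 2 in true) then (if true then true else false) else (if true then true else false)) && ((9 < 9) && true)) else ((9 - (let v = 1 in v)) == 0))
step 7: [if@root] ((if (let u = 2 in true) then (if true then true else false) else (if true then true else false)) && ((9 < 9) && true))
step 8: [let@0.0] ((if true then (if true then true else false) else (if true then true else false)) && ((9 < 9) && true))
step 9: [if@0] ((if true then true else false) && ((9 < 9) && true))
step 10: [if@0] (true && ((9 < 9) && true))
step 11: [delta@1.0] (true && (false && true))
step 12: [delta@1] (true && false)
step 13: [delta@root] false

Answer: false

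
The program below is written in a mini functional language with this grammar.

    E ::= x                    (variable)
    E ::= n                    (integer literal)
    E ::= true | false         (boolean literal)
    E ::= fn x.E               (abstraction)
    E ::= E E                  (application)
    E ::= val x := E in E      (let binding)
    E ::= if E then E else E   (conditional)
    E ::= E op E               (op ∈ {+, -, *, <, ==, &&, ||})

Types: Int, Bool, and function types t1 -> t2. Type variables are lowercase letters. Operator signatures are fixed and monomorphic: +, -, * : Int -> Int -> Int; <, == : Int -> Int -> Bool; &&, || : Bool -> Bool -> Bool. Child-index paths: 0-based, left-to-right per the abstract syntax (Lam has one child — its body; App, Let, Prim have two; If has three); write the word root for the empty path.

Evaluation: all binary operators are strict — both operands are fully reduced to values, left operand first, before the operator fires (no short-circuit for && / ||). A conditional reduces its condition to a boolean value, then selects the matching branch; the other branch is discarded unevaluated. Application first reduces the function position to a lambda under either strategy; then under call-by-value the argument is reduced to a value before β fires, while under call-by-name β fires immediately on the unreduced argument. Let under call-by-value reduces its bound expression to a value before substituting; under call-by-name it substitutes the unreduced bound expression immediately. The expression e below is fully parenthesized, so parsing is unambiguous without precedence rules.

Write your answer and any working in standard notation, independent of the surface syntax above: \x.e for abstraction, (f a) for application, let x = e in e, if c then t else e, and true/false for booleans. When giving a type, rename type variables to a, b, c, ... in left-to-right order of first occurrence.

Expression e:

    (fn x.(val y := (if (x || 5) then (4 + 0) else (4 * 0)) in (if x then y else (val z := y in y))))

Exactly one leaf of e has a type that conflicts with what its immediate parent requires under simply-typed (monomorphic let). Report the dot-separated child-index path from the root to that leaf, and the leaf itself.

Derivation:
x : a
  unify a ~ Bool
  unify Int ~ Bool
  FAIL: mismatch Int ~ Bool

Answer: 0.0.0.1 : 5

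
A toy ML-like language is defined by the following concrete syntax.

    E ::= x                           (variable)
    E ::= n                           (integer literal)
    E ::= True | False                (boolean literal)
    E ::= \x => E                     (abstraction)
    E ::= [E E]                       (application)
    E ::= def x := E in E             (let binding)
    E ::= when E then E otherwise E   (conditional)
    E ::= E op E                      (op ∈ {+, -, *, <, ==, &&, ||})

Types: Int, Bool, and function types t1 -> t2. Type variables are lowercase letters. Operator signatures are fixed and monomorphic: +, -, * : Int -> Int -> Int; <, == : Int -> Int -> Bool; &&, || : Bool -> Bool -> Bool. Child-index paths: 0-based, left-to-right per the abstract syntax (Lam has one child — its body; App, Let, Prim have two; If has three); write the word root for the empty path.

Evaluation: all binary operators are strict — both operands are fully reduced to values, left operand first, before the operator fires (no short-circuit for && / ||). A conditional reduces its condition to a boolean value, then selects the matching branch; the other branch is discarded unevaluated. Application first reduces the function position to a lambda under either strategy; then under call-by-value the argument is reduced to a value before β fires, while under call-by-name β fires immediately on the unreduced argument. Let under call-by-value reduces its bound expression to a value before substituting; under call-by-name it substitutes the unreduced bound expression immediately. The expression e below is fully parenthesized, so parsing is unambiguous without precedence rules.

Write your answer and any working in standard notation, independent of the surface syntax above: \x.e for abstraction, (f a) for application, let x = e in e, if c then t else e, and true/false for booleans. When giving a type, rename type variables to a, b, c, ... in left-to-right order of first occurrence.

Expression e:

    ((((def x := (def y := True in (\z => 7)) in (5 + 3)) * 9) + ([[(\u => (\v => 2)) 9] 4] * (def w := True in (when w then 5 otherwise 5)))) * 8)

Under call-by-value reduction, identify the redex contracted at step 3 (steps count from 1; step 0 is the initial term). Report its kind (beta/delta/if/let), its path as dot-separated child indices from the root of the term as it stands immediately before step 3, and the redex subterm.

Derivation:
step 0: ((((let x = (let y = true in (\z.7)) in (5 + 3)) * 9) + ((((\u.(\v.2)) 9) 4) * (let w = true in (if w then 5 else 5)))) * 8)
step 1: [let@0.0.0.0] ((((let x = (\z.7) in (5 + 3)) * 9) + ((((\u.(\v.2)) 9) 4) * (let w = true in (if w then 5 else 5)))) * 8)
step 2: [let@0.0.0] ((((5 + 3) * 9) + ((((\u.(\v.2)) 9) 4) * (let w = true in (if w then 5 else 5)))) * 8)
step 3: [delta@0.0.0] (((8 * 9) + ((((\u.(\v.2)) 9) 4) * (let w = true in (if w then 5 else 5)))) * 8)

Answer: delta at 0.0.0 : (5 + 3)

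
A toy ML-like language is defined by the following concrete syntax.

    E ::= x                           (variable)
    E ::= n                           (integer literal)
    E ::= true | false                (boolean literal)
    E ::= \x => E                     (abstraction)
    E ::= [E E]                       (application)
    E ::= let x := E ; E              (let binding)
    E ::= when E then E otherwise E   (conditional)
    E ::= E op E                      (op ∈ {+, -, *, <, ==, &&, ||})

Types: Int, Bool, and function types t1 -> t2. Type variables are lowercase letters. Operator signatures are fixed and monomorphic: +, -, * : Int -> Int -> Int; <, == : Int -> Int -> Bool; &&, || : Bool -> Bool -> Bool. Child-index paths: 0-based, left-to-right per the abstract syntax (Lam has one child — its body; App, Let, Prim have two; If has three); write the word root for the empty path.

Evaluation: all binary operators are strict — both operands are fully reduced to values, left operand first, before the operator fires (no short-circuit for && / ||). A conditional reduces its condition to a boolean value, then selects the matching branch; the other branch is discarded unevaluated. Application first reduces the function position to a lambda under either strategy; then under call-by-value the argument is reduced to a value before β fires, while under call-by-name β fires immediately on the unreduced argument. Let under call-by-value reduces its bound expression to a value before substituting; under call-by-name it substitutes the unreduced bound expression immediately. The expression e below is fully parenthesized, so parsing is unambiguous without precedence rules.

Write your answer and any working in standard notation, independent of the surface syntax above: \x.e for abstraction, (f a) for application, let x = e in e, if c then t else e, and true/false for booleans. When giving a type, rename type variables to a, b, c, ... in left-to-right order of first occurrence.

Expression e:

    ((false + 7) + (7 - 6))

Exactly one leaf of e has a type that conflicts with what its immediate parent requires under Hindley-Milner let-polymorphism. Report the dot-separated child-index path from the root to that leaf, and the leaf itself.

Answer: 0.0 : false

Trace:
  unify Bool ~ Int
  FAIL: mismatch Bool ~ Int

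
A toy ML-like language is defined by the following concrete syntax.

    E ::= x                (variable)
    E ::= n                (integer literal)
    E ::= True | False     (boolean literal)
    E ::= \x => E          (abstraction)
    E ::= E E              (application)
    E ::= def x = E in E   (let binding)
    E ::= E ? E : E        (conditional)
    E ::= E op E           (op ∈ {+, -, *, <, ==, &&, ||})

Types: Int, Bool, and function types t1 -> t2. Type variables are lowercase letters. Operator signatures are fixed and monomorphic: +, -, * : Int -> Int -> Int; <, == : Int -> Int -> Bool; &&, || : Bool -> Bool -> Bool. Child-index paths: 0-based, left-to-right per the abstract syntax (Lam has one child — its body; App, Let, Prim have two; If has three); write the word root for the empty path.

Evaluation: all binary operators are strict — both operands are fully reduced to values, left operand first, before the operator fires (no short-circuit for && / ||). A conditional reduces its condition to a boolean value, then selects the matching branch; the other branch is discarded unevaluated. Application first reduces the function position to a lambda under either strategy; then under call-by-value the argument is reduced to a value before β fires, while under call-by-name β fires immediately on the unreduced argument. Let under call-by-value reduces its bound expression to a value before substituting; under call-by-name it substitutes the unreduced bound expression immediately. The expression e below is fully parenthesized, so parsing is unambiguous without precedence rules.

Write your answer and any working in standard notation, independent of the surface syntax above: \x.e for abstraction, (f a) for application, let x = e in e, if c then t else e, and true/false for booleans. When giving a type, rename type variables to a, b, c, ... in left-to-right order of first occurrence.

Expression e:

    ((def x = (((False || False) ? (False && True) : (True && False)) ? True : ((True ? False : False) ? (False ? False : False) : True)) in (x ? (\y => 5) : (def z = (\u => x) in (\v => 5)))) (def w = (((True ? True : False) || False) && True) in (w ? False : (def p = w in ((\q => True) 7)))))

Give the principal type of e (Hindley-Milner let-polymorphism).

Derivation:
  unify Bool ~ Bool
  unify Bool ~ Bool
  unify Bool ~ Bool
  unify Bool ~ Bool
  unify Bool ~ Bool
  unify Bool ~ Bool
  unify Bool ~ Bool
  unify Bool ~ Bool
  unify Bool ~ Bool
  unify Bool ~ Bool
  unify Bool ~ Bool
  unify Bool ~ Bool
  unify Bool ~ Bool
  unify Bool ~ Bool
  unify Bool ~ Bool
  unify Bool ~ Bool
let x : Bool
x : Bool
  unify Bool ~ Bool
\y._ : a -> Int
x : Bool
\u._ : b -> Bool
let z : forall. b -> Bool
\v._ : c -> Int
  unify a -> Int ~ c -> Int
  unify a ~ c
  unify Int ~ Int
  unify Bool ~ Bool
  unify Bool ~ Bool
  unify Bool ~ Bool
  unify Bool ~ Bool
  unify Bool ~ Bool
  unify Bool ~ Bool
let w : Bool
w : Bool
  unify Bool ~ Bool
w : Bool
let p : Bool
\q._ : d -> Bool
  unify d -> Bool ~ Int -> e
  unify d ~ Int
  unify Bool ~ e
_ _ : Bool
  unify Bool ~ Bool
  unify c -> Int ~ Bool -> f
  unify c ~ Bool
  unify Int ~ f
_ _ : Int

Answer: Int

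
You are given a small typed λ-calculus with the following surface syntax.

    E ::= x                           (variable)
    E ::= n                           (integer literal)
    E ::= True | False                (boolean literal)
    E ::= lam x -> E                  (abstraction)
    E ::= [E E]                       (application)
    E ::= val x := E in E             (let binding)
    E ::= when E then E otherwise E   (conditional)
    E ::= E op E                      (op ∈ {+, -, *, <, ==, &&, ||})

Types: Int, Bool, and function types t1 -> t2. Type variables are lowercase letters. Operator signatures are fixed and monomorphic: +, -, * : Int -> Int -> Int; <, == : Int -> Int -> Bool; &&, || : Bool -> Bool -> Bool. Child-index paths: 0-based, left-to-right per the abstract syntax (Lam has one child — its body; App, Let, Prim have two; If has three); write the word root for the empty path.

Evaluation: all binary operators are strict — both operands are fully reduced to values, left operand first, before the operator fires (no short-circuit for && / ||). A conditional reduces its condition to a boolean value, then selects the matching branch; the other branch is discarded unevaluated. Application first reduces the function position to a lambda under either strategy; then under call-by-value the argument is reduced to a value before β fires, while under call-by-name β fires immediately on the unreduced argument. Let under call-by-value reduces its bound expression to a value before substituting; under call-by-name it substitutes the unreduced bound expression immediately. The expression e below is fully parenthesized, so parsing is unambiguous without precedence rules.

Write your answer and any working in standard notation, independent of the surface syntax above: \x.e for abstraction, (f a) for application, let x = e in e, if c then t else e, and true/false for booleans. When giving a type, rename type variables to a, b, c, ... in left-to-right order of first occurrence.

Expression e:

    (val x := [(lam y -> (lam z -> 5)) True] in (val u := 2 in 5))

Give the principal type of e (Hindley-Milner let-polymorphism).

Trace:
\z._ : b -> Int
\y._ : a -> b -> Int
  unify a -> b -> Int ~ Bool -> c
  unify a ~ Bool
  unify b -> Int ~ c
_ _ : b -> Int
let x : forall. b -> Int
let u : Int

Answer: Int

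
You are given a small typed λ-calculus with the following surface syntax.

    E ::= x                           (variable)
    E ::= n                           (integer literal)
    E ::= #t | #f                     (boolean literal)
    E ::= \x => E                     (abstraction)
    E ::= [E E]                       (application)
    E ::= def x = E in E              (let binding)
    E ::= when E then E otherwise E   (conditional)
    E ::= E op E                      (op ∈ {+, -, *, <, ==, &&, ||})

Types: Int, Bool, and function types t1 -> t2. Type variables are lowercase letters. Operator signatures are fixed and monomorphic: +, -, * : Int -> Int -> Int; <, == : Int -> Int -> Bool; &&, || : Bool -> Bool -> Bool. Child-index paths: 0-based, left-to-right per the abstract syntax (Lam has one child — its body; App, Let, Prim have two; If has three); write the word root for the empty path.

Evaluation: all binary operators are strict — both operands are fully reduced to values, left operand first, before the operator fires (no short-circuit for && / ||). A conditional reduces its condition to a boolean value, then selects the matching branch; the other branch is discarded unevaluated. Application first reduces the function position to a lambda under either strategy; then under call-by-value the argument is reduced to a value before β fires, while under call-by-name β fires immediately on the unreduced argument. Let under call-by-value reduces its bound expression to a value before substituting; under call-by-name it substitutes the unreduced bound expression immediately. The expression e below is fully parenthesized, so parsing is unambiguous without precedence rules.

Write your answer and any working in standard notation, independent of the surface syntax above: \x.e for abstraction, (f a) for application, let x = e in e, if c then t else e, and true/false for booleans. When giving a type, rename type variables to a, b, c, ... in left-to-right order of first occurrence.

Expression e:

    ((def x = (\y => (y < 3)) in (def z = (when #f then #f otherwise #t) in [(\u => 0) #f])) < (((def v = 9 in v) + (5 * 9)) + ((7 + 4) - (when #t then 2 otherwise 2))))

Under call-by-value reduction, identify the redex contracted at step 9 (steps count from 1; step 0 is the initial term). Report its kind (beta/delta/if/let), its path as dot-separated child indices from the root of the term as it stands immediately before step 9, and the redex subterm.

Working:
step 0: ((let x = (\y.(y < 3)) in (let z = (if false then false else true) in ((\u.0) false))) < (((let v = 9 in v) + (5 * 9)) + ((7 + 4) - (if true then 2 else 2))))
step 1: [let@0] ((let z = (if false then false else true) in ((\u.0) false)) < (((let v = 9 in v) + (5 * 9)) + ((7 + 4) - (if true then 2 else 2))))
step 2: [if@0.0] ((let z = true in ((\u.0) false)) < (((let v = 9 in v) + (5 * 9)) + ((7 + 4) - (if true then 2 else 2))))
step 3: [let@0] (((\u.0) false) < (((let v = 9 in v) + (5 * 9)) + ((7 + 4) - (if true then 2 else 2))))
step 4: [beta@0] (0 < (((let v = 9 in v) + (5 * 9)) + ((7 + 4) - (if true then 2 else 2))))
step 5: [let@1.0.0] (0 < ((9 + (5 * 9)) + ((7 + 4) - (if true then 2 else 2))))
step 6: [delta@1.0.1] (0 < ((9 + 45) + ((7 + 4) - (if true then 2 else 2))))
step 7: [delta@1.0] (0 < (54 + ((7 + 4) - (if true then 2 else 2))))
step 8: [delta@1.1.0] (0 < (54 + (11 - (if true then 2 else 2))))
step 9: [if@1.1.1] (0 < (54 + (11 - 2)))

Answer: if at 1.1.1 : (if true then 2 else 2)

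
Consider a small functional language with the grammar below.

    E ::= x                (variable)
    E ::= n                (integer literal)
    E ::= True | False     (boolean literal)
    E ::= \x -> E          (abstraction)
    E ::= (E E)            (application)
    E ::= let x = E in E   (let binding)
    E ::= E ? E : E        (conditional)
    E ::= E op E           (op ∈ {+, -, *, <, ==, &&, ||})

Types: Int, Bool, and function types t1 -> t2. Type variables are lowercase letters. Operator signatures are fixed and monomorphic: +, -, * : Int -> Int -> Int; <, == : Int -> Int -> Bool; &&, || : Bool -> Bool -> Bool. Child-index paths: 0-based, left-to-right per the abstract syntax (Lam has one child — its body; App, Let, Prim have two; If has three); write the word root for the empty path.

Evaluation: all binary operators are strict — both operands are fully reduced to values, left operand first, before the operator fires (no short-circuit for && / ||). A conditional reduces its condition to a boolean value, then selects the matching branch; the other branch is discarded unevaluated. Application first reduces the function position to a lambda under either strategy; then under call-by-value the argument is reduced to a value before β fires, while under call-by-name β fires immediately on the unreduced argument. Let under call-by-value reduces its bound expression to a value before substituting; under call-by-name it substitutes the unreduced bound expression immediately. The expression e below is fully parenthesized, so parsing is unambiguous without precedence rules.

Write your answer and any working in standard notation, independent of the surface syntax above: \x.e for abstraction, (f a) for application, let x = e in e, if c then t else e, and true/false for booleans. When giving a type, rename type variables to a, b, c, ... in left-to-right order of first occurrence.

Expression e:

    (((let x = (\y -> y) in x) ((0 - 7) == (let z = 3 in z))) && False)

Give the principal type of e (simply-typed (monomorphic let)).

Trace:
y : a
\y._ : a -> a
let x : a -> a
x : a -> a
  unify Int ~ Int
  unify Int ~ Int
  unify Int ~ Int
let z : Int
z : Int
  unify Int ~ Int
  unify a -> a ~ Bool -> b
  unify a ~ Bool
  unify Bool ~ b
_ _ : Bool
  unify Bool ~ Bool
  unify Bool ~ Bool

Answer: Bool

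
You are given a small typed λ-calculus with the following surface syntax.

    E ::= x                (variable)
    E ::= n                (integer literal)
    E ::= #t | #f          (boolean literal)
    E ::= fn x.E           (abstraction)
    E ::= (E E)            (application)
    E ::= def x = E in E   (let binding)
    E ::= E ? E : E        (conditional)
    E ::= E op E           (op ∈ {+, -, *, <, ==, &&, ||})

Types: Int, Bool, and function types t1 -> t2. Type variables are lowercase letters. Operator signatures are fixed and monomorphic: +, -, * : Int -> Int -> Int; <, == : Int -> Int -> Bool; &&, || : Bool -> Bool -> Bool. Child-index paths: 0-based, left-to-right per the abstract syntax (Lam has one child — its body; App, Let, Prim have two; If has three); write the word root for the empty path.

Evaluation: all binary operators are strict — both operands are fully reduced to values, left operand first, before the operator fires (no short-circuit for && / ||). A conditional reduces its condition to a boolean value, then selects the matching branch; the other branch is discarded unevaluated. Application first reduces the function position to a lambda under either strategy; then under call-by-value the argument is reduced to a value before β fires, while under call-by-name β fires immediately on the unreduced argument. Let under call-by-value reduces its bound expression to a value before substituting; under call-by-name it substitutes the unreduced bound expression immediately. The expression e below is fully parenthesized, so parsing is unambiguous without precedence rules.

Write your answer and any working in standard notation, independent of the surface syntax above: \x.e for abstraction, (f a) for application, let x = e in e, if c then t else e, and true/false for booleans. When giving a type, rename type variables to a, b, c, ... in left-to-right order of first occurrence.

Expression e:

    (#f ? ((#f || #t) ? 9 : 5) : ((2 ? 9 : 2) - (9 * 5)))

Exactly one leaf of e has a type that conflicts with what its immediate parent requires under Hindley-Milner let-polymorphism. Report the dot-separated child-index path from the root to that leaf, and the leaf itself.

Derivation:
  unify Bool ~ Bool
  unify Bool ~ Bool
  unify Bool ~ Bool
  unify Bool ~ Bool
  unify Int ~ Int
  unify Int ~ Bool
  FAIL: mismatch Int ~ Bool

Answer: 2.0.0 : 2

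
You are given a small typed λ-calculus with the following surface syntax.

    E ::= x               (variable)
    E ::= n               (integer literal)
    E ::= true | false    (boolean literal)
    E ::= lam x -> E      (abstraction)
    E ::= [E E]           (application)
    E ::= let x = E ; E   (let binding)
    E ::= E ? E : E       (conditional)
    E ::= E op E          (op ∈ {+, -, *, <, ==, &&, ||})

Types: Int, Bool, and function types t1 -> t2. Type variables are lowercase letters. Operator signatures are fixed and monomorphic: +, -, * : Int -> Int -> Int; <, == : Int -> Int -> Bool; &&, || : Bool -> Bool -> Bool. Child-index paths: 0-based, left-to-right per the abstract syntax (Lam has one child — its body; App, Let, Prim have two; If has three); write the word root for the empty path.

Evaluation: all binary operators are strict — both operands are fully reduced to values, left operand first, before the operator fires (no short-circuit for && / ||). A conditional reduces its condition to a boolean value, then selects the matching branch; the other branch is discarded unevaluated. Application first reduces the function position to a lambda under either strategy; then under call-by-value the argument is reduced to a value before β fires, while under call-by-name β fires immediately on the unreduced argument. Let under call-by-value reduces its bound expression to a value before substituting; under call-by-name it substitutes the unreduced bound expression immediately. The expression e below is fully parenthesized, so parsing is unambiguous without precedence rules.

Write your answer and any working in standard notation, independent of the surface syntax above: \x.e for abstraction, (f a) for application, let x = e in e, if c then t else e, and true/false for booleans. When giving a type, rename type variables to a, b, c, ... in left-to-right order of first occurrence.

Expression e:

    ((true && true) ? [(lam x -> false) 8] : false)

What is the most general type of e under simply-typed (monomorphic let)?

Derivation:
  unify Bool ~ Bool
  unify Bool ~ Bool
  unify Bool ~ Bool
\x._ : a -> Bool
  unify a -> Bool ~ Int -> b
  unify a ~ Int
  unify Bool ~ b
_ _ : Bool
  unify Bool ~ Bool

Answer: Bool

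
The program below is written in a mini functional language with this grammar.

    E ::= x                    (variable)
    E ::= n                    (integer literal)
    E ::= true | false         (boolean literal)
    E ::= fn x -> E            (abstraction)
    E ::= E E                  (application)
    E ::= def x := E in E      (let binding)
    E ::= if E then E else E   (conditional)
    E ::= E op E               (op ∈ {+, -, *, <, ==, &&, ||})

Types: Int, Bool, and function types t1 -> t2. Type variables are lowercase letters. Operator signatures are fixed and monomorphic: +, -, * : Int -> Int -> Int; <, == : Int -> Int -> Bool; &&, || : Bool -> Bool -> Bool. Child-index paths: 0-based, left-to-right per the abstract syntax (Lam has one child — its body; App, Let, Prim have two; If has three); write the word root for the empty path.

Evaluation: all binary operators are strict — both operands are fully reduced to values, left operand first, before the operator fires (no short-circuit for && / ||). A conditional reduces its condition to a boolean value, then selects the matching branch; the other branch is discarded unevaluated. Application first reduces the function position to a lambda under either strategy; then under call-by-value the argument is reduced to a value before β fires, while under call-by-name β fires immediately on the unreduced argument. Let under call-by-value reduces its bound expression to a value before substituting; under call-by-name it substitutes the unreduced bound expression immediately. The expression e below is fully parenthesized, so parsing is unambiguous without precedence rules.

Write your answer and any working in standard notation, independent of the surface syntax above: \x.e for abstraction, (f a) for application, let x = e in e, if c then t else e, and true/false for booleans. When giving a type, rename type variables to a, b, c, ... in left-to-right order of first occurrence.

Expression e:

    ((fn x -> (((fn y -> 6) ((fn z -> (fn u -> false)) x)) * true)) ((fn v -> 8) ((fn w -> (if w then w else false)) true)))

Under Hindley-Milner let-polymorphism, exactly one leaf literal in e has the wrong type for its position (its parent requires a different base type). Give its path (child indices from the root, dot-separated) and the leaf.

Answer: 0.0.1 : true

Working:
\y._ : b -> Int
\u._ : d -> Bool
\z._ : c -> d -> Bool
x : a
  unify c -> d -> Bool ~ a -> e
  unify c ~ a
  unify d -> Bool ~ e
_ _ : d -> Bool
  unify b -> Int ~ (d -> Bool) -> f
  unify b ~ d -> Bool
  unify Int ~ f
_ _ : Int
  unify Int ~ Int
  unify Bool ~ Int
  FAIL: mismatch Bool ~ Int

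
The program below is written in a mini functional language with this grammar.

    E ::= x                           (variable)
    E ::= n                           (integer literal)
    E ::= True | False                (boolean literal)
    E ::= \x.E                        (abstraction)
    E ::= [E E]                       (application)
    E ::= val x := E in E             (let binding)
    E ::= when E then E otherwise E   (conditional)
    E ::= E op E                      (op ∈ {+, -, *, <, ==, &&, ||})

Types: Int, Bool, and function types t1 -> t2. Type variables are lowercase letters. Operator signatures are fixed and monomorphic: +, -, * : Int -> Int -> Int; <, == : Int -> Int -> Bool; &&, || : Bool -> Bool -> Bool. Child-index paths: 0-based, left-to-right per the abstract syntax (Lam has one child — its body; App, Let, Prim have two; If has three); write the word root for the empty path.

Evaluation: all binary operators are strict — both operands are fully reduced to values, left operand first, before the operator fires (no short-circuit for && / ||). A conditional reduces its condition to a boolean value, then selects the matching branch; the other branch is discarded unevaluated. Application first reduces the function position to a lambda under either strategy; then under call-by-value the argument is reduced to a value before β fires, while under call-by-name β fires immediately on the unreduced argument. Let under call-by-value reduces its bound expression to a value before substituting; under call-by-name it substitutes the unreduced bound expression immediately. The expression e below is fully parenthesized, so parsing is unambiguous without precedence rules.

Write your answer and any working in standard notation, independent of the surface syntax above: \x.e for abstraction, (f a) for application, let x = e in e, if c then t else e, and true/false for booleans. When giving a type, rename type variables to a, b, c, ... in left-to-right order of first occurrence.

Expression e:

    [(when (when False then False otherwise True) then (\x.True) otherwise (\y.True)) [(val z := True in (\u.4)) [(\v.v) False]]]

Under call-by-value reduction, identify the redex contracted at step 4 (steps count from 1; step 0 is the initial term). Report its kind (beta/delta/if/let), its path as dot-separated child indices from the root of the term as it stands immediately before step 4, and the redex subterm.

Derivation:
step 0: ((if (if false then false else true) then (\x.true) else (\y.true)) ((let z = true in (\u.4)) ((\v.v) false)))
step 1: [if@0.0] ((if true then (\x.true) else (\y.true)) ((let z = true in (\u.4)) ((\v.v) false)))
step 2: [if@0] ((\x.true) ((let z = true in (\u.4)) ((\v.v) false)))
step 3: [let@1.0] ((\x.true) ((\u.4) ((\v.v) false)))
step 4: [beta@1.1] ((\x.true) ((\u.4) false))

Answer: beta at 1.1 : ((\v.v) false)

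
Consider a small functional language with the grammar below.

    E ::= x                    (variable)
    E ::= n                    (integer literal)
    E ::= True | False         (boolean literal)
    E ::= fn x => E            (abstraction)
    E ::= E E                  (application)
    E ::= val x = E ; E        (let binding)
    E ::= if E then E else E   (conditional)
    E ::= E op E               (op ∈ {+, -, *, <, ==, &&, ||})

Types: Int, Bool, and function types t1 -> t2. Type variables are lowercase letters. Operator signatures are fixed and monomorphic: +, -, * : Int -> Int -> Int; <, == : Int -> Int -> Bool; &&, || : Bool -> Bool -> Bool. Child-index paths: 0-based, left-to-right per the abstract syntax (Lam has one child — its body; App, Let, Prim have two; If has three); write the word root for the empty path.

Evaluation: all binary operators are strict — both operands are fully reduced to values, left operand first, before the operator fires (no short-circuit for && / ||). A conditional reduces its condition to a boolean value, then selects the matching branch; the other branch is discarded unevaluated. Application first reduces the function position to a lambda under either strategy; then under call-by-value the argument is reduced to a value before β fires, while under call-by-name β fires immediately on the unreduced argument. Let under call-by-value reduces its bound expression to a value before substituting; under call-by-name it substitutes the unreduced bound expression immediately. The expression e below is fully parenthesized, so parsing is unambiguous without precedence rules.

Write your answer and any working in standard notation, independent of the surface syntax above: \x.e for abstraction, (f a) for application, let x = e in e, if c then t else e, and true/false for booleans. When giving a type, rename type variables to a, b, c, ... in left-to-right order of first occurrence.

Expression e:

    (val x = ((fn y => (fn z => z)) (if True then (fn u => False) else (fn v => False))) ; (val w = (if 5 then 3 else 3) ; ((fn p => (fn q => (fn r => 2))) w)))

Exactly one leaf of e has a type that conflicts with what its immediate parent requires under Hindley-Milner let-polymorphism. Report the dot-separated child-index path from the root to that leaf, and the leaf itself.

Trace:
z : b
\z._ : b -> b
\y._ : a -> b -> b
  unify Bool ~ Bool
\u._ : c -> Bool
\v._ : d -> Bool
  unify c -> Bool ~ d -> Bool
  unify c ~ d
  unify Bool ~ Bool
  unify a -> b -> b ~ (d -> Bool) -> e
  unify a ~ d -> Bool
  unify b -> b ~ e
_ _ : b -> b
let x : forall. b -> b
  unify Int ~ Bool
  FAIL: mismatch Int ~ Bool

Answer: 1.0.0 : 5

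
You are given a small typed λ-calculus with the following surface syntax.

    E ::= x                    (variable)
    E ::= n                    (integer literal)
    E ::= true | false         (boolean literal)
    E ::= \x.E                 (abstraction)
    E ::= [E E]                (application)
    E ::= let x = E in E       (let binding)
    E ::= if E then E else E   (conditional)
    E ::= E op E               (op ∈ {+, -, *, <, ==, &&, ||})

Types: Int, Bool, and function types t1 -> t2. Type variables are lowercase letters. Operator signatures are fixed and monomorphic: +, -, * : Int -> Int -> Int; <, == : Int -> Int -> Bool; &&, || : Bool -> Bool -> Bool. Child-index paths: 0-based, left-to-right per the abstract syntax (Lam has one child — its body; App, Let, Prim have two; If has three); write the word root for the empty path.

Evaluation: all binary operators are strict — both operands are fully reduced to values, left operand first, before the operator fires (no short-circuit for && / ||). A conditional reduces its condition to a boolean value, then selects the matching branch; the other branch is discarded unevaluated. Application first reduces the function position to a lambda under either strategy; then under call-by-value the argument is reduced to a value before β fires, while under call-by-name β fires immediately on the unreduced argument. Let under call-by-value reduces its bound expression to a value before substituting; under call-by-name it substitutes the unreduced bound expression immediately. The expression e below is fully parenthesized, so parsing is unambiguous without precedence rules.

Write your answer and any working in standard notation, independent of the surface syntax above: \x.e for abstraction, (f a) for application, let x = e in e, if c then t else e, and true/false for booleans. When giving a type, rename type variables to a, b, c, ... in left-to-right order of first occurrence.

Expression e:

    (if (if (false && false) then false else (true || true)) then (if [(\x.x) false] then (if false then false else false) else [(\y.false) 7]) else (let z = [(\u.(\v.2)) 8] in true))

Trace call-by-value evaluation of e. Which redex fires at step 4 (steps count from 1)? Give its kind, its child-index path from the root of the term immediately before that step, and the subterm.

Answer: if at root : (if true then (if ((\x.x) false) then (if false then false else false) else ((\y.false) 7)) else (let z = ((\u.(\v.2)) 8) in true))

Derivation:
step 0: (if (if (false && false) then false else (true || true)) then (if ((\x.x) false) then (if false then false else false) else ((\y.false) 7)) else (let z = ((\u.(\v.2)) 8) in true))
step 1: [delta@0.0] (if (if false then false else (true || true)) then (if ((\x.x) false) then (if false then false else false) else ((\y.false) 7)) else (let z = ((\u.(\v.2)) 8) in true))
step 2: [if@0] (if (true || true) then (if ((\x.x) false) then (if false then false else false) else ((\y.false) 7)) else (let z = ((\u.(\v.2)) 8) in true))
step 3: [delta@0] (if true then (if ((\x.x) false) then (if false then false else false) else ((\y.false) 7)) else (let z = ((\u.(\v.2)) 8) in true))
step 4: [if@root] (if ((\x.x) false) then (if false then false else false) else ((\y.false) 7))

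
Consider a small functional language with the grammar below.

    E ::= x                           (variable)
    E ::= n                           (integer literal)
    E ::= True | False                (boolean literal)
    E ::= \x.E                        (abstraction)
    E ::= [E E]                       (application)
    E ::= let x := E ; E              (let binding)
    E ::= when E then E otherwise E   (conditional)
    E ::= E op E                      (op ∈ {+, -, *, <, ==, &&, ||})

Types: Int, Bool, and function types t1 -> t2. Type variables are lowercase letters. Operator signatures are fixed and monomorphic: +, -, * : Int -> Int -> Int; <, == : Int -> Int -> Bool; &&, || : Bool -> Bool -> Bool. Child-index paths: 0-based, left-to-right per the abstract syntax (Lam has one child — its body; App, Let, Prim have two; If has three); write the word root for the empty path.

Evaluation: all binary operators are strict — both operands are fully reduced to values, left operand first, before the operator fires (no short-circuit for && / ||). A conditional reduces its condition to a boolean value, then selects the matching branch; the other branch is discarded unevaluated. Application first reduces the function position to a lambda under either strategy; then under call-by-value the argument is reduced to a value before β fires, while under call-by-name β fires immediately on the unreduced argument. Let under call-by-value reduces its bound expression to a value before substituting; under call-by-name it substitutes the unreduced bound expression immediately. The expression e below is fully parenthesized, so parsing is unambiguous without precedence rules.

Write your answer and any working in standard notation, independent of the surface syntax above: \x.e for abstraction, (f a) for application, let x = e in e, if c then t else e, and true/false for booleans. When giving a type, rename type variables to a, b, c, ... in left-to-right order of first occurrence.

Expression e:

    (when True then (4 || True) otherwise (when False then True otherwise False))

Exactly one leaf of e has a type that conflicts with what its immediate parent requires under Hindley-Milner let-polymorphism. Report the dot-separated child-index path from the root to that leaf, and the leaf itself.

Working:
  unify Bool ~ Bool
  unify Int ~ Bool
  FAIL: mismatch Int ~ Bool

Answer: 1.0 : 4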